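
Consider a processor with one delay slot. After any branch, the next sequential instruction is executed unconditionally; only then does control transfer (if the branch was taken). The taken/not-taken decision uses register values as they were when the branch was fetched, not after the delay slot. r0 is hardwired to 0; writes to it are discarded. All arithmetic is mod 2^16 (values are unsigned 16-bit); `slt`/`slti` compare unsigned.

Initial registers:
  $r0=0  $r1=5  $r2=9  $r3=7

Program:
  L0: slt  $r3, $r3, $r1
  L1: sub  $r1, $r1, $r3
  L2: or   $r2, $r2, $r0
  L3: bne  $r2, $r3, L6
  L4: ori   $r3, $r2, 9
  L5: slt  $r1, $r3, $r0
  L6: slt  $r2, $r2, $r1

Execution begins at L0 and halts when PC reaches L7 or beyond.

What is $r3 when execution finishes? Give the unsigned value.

[0] slt  $r3, $r3, $r1  →  {$r0:0, $r1:5, $r2:9, $r3:0}
[1] sub  $r1, $r1, $r3  →  {$r0:0, $r1:5, $r2:9, $r3:0}
[2] or   $r2, $r2, $r0  →  {$r0:0, $r1:5, $r2:9, $r3:0}
[3] bne  $r2, $r3, L6  →  {$r0:0, $r1:5, $r2:9, $r3:0}  ⟨branch taken⟩
[4] ori   $r3, $r2, 9  →  {$r0:0, $r1:5, $r2:9, $r3:9}
[6] slt  $r2, $r2, $r1  →  {$r0:0, $r1:5, $r2:0, $r3:9}

9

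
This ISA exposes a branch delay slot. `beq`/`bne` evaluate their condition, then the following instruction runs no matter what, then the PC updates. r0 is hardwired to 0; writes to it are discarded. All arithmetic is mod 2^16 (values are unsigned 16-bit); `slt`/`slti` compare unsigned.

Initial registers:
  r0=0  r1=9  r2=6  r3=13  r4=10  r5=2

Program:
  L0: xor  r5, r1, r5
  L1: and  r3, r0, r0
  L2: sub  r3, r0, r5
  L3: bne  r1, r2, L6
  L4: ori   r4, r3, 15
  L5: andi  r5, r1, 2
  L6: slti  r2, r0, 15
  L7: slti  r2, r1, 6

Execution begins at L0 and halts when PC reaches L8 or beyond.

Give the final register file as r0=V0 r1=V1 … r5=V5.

r0=0 r1=9 r2=0 r3=65525 r4=65535 r5=11

PC=0  xor  r5, r1, r5        | r0=0 r1=9 r2=6 r3=13 r4=10 r5=11
PC=1  and  r3, r0, r0        | r0=0 r1=9 r2=6 r3=0 r4=10 r5=11
PC=2  sub  r3, r0, r5        | r0=0 r1=9 r2=6 r3=65525 r4=10 r5=11
PC=3  bne  r1, r2, L6        | r0=0 r1=9 r2=6 r3=65525 r4=10 r5=11  [TAKEN]
PC=4  ori   r4, r3, 15       | r0=0 r1=9 r2=6 r3=65525 r4=65535 r5=11
PC=6  slti  r2, r0, 15       | r0=0 r1=9 r2=1 r3=65525 r4=65535 r5=11
PC=7  slti  r2, r1, 6        | r0=0 r1=9 r2=0 r3=65525 r4=65535 r5=11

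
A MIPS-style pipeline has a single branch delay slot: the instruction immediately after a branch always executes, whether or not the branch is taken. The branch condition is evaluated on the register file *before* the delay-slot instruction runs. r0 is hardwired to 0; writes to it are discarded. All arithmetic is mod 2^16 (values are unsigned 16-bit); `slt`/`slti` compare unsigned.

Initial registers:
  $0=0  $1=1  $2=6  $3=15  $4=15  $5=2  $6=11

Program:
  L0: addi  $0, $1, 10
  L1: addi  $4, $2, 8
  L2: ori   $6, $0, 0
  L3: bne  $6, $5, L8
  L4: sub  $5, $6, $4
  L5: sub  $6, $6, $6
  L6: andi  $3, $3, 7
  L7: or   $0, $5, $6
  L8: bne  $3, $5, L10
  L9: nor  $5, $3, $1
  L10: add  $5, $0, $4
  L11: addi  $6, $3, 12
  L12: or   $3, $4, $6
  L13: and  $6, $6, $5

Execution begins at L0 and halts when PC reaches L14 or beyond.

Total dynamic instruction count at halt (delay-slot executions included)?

PC=0  addi  $0, $1, 10       | $0=0 $1=1 $2=6 $3=15 $4=15 $5=2 $6=11
PC=1  addi  $4, $2, 8        | $0=0 $1=1 $2=6 $3=15 $4=14 $5=2 $6=11
PC=2  ori   $6, $0, 0        | $0=0 $1=1 $2=6 $3=15 $4=14 $5=2 $6=0
PC=3  bne  $6, $5, L8        | $0=0 $1=1 $2=6 $3=15 $4=14 $5=2 $6=0  [TAKEN]
PC=4  sub  $5, $6, $4        | $0=0 $1=1 $2=6 $3=15 $4=14 $5=65522 $6=0
PC=8  bne  $3, $5, L10       | $0=0 $1=1 $2=6 $3=15 $4=14 $5=65522 $6=0  [TAKEN]
PC=9  nor  $5, $3, $1        | $0=0 $1=1 $2=6 $3=15 $4=14 $5=65520 $6=0
PC=10 add  $5, $0, $4        | $0=0 $1=1 $2=6 $3=15 $4=14 $5=14 $6=0
PC=11 addi  $6, $3, 12       | $0=0 $1=1 $2=6 $3=15 $4=14 $5=14 $6=27
PC=12 or   $3, $4, $6        | $0=0 $1=1 $2=6 $3=31 $4=14 $5=14 $6=27
PC=13 and  $6, $6, $5        | $0=0 $1=1 $2=6 $3=31 $4=14 $5=14 $6=10

11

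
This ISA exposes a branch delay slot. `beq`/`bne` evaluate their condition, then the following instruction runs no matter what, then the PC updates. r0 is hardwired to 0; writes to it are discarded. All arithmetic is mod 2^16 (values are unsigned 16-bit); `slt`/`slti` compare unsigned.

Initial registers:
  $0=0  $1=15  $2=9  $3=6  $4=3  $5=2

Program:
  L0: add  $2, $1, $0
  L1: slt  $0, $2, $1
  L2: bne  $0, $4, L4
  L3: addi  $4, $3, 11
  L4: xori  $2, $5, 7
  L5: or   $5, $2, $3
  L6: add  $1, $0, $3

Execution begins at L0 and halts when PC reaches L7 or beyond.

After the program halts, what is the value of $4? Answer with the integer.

[0] add  $2, $1, $0  →  {$0:0, $1:15, $2:15, $3:6, $4:3, $5:2}
[1] slt  $0, $2, $1  →  {$0:0, $1:15, $2:15, $3:6, $4:3, $5:2}
[2] bne  $0, $4, L4  →  {$0:0, $1:15, $2:15, $3:6, $4:3, $5:2}  ⟨branch taken⟩
[3] addi  $4, $3, 11  →  {$0:0, $1:15, $2:15, $3:6, $4:17, $5:2}
[4] xori  $2, $5, 7  →  {$0:0, $1:15, $2:5, $3:6, $4:17, $5:2}
[5] or   $5, $2, $3  →  {$0:0, $1:15, $2:5, $3:6, $4:17, $5:7}
[6] add  $1, $0, $3  →  {$0:0, $1:6, $2:5, $3:6, $4:17, $5:7}

17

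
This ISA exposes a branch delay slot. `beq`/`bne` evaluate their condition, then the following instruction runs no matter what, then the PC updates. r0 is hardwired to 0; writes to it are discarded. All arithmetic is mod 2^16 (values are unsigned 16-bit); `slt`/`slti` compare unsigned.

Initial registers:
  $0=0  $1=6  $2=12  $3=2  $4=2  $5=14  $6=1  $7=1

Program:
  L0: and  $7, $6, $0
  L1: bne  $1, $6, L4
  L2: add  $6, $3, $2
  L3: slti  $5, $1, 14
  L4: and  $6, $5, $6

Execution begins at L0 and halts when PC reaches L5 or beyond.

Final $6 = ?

14

[0] and  $7, $6, $0  →  {$0:0, $1:6, $2:12, $3:2, $4:2, $5:14, $6:1, $7:0}
[1] bne  $1, $6, L4  →  {$0:0, $1:6, $2:12, $3:2, $4:2, $5:14, $6:1, $7:0}  ⟨branch taken⟩
[2] add  $6, $3, $2  →  {$0:0, $1:6, $2:12, $3:2, $4:2, $5:14, $6:14, $7:0}
[4] and  $6, $5, $6  →  {$0:0, $1:6, $2:12, $3:2, $4:2, $5:14, $6:14, $7:0}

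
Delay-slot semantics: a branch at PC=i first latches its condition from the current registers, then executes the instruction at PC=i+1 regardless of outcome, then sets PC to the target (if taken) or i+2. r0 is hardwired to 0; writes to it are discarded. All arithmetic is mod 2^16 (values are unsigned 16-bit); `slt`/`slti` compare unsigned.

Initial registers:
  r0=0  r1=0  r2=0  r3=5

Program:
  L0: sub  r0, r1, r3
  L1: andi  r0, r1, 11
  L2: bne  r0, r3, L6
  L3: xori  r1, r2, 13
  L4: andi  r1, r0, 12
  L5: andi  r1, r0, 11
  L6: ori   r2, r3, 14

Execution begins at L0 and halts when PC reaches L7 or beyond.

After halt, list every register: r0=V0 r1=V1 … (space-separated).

PC=0  sub  r0, r1, r3        | r0=0 r1=0 r2=0 r3=5
PC=1  andi  r0, r1, 11       | r0=0 r1=0 r2=0 r3=5
PC=2  bne  r0, r3, L6        | r0=0 r1=0 r2=0 r3=5  [TAKEN]
PC=3  xori  r1, r2, 13       | r0=0 r1=13 r2=0 r3=5
PC=6  ori   r2, r3, 14       | r0=0 r1=13 r2=15 r3=5

r0=0 r1=13 r2=15 r3=5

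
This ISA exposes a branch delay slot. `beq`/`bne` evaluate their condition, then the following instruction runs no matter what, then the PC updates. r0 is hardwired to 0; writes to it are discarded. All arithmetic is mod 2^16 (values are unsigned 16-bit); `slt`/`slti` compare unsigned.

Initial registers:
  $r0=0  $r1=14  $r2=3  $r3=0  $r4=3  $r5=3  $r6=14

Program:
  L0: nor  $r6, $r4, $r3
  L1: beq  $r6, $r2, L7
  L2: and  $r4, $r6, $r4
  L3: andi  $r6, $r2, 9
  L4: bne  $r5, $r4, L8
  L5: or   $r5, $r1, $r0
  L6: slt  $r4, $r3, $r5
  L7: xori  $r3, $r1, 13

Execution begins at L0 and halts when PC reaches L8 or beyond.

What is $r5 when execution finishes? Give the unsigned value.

#0 nor  $r6, $r4, $r3 ; 0/14/3/0/3/3/65532
#1 beq  $r6, $r2, L7 ; 0/14/3/0/3/3/65532 ; →fallthru
#2 and  $r4, $r6, $r4 ; 0/14/3/0/0/3/65532
#3 andi  $r6, $r2, 9 ; 0/14/3/0/0/3/1
#4 bne  $r5, $r4, L8 ; 0/14/3/0/0/3/1 ; →target
#5 or   $r5, $r1, $r0 ; 0/14/3/0/0/14/1

14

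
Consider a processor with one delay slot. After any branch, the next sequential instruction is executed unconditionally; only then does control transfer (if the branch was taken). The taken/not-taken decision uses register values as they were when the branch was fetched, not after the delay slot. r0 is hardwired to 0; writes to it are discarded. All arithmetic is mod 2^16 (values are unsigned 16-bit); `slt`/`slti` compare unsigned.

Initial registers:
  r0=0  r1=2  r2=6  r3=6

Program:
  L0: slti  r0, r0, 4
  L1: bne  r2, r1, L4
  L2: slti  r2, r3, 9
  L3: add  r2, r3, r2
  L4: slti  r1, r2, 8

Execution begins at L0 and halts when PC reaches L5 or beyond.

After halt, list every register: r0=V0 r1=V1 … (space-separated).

r0=0 r1=1 r2=1 r3=6

  step pc=0: slti  r0, r0, 4  regs=(0,2,6,6)
  step pc=1: bne  r2, r1, L4  cond=T  regs=(0,2,6,6)
  step pc=2: slti  r2, r3, 9  regs=(0,2,1,6)
  step pc=4: slti  r1, r2, 8  regs=(0,1,1,6)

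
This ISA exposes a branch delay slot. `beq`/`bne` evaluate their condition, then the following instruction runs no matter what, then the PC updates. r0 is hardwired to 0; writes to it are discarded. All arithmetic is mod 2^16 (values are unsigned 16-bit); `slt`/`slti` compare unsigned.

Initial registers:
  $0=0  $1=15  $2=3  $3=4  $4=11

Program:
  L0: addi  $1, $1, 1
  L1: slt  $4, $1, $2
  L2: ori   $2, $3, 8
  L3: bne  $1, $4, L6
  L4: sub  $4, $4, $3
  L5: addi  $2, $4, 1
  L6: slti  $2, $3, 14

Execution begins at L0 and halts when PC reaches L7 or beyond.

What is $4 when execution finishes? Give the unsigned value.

65532

#0 addi  $1, $1, 1 ; 0/16/3/4/11
#1 slt  $4, $1, $2 ; 0/16/3/4/0
#2 ori   $2, $3, 8 ; 0/16/12/4/0
#3 bne  $1, $4, L6 ; 0/16/12/4/0 ; →target
#4 sub  $4, $4, $3 ; 0/16/12/4/65532
#6 slti  $2, $3, 14 ; 0/16/1/4/65532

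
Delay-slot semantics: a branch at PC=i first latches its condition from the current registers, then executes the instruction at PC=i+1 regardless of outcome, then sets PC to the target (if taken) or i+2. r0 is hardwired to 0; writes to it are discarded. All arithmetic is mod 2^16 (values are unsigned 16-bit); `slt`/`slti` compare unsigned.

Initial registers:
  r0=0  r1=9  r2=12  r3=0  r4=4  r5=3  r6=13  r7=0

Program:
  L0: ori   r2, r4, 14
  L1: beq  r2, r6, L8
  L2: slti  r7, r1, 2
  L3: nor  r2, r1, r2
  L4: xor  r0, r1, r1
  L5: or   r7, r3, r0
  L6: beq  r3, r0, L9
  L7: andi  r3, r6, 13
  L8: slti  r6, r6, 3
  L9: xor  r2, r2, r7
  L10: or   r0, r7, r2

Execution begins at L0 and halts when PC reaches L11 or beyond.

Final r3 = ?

13

PC=0  ori   r2, r4, 14       | r0=0 r1=9 r2=14 r3=0 r4=4 r5=3 r6=13 r7=0
PC=1  beq  r2, r6, L8        | r0=0 r1=9 r2=14 r3=0 r4=4 r5=3 r6=13 r7=0  [not taken]
PC=2  slti  r7, r1, 2        | r0=0 r1=9 r2=14 r3=0 r4=4 r5=3 r6=13 r7=0
PC=3  nor  r2, r1, r2        | r0=0 r1=9 r2=65520 r3=0 r4=4 r5=3 r6=13 r7=0
PC=4  xor  r0, r1, r1        | r0=0 r1=9 r2=65520 r3=0 r4=4 r5=3 r6=13 r7=0
PC=5  or   r7, r3, r0        | r0=0 r1=9 r2=65520 r3=0 r4=4 r5=3 r6=13 r7=0
PC=6  beq  r3, r0, L9        | r0=0 r1=9 r2=65520 r3=0 r4=4 r5=3 r6=13 r7=0  [TAKEN]
PC=7  andi  r3, r6, 13       | r0=0 r1=9 r2=65520 r3=13 r4=4 r5=3 r6=13 r7=0
PC=9  xor  r2, r2, r7        | r0=0 r1=9 r2=65520 r3=13 r4=4 r5=3 r6=13 r7=0
PC=10 or   r0, r7, r2        | r0=0 r1=9 r2=65520 r3=13 r4=4 r5=3 r6=13 r7=0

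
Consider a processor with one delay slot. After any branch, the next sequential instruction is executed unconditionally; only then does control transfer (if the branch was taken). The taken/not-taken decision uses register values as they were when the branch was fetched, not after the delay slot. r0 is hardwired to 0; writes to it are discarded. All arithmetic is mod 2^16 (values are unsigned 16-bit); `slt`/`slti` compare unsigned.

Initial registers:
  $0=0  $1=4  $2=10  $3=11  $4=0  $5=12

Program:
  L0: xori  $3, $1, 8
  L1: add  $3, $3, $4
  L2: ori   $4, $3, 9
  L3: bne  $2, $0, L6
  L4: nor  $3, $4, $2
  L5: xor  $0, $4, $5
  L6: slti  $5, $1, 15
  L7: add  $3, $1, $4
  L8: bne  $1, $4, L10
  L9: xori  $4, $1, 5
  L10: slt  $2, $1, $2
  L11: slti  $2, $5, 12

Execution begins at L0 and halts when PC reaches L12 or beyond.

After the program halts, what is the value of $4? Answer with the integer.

#0 xori  $3, $1, 8 ; 0/4/10/12/0/12
#1 add  $3, $3, $4 ; 0/4/10/12/0/12
#2 ori   $4, $3, 9 ; 0/4/10/12/13/12
#3 bne  $2, $0, L6 ; 0/4/10/12/13/12 ; →target
#4 nor  $3, $4, $2 ; 0/4/10/65520/13/12
#6 slti  $5, $1, 15 ; 0/4/10/65520/13/1
#7 add  $3, $1, $4 ; 0/4/10/17/13/1
#8 bne  $1, $4, L10 ; 0/4/10/17/13/1 ; →target
#9 xori  $4, $1, 5 ; 0/4/10/17/1/1
#10 slt  $2, $1, $2 ; 0/4/1/17/1/1
#11 slti  $2, $5, 12 ; 0/4/1/17/1/1

1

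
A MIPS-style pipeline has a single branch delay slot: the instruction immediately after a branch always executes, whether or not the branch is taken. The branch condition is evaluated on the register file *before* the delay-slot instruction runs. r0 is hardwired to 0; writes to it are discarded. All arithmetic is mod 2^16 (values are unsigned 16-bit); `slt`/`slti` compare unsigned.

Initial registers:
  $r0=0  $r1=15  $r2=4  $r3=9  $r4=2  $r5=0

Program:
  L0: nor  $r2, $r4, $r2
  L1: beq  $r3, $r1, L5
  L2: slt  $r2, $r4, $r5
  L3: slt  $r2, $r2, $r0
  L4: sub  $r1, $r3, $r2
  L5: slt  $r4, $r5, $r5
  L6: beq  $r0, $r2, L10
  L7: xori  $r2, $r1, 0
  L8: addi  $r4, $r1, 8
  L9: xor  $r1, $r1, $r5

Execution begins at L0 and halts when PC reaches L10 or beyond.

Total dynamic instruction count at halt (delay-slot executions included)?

8

#0 nor  $r2, $r4, $r2 ; 0/15/65529/9/2/0
#1 beq  $r3, $r1, L5 ; 0/15/65529/9/2/0 ; →fallthru
#2 slt  $r2, $r4, $r5 ; 0/15/0/9/2/0
#3 slt  $r2, $r2, $r0 ; 0/15/0/9/2/0
#4 sub  $r1, $r3, $r2 ; 0/9/0/9/2/0
#5 slt  $r4, $r5, $r5 ; 0/9/0/9/0/0
#6 beq  $r0, $r2, L10 ; 0/9/0/9/0/0 ; →target
#7 xori  $r2, $r1, 0 ; 0/9/9/9/0/0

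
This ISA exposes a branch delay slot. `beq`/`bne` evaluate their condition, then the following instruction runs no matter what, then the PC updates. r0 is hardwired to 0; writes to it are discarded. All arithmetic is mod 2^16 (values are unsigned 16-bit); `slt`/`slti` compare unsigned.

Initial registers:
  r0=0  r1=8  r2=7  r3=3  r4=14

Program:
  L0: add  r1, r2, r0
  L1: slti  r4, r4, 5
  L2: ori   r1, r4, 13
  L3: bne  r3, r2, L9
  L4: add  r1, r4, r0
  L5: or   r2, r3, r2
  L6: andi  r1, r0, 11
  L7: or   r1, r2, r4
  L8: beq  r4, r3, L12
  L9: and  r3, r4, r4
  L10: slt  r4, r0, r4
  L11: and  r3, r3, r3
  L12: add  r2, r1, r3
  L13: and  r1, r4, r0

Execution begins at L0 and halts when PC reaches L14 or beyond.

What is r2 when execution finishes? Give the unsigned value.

0

  step pc=0: add  r1, r2, r0  regs=(0,7,7,3,14)
  step pc=1: slti  r4, r4, 5  regs=(0,7,7,3,0)
  step pc=2: ori   r1, r4, 13  regs=(0,13,7,3,0)
  step pc=3: bne  r3, r2, L9  cond=T  regs=(0,13,7,3,0)
  step pc=4: add  r1, r4, r0  regs=(0,0,7,3,0)
  step pc=9: and  r3, r4, r4  regs=(0,0,7,0,0)
  step pc=10: slt  r4, r0, r4  regs=(0,0,7,0,0)
  step pc=11: and  r3, r3, r3  regs=(0,0,7,0,0)
  step pc=12: add  r2, r1, r3  regs=(0,0,0,0,0)
  step pc=13: and  r1, r4, r0  regs=(0,0,0,0,0)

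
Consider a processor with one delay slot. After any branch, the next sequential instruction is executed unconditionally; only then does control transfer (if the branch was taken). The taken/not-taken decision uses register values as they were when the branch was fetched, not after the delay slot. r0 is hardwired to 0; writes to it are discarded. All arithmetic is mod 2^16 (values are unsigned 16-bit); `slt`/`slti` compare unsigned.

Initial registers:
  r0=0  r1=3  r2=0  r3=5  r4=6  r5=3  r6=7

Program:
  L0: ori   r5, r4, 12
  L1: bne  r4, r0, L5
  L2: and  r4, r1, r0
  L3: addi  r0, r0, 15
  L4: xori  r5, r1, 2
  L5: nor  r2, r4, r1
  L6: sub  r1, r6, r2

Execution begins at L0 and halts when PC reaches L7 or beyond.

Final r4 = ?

  step pc=0: ori   r5, r4, 12  regs=(0,3,0,5,6,14,7)
  step pc=1: bne  r4, r0, L5  cond=T  regs=(0,3,0,5,6,14,7)
  step pc=2: and  r4, r1, r0  regs=(0,3,0,5,0,14,7)
  step pc=5: nor  r2, r4, r1  regs=(0,3,65532,5,0,14,7)
  step pc=6: sub  r1, r6, r2  regs=(0,11,65532,5,0,14,7)

0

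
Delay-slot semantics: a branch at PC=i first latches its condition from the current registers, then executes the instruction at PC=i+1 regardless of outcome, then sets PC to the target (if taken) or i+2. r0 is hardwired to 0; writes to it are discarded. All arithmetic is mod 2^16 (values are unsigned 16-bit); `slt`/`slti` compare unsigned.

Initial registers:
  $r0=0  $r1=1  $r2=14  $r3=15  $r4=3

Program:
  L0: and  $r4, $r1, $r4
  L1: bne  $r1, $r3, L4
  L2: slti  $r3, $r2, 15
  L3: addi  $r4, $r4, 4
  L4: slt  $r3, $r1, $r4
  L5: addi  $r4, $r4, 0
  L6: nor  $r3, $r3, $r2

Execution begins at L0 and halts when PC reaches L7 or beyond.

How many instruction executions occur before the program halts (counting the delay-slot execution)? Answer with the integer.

  step pc=0: and  $r4, $r1, $r4  regs=(0,1,14,15,1)
  step pc=1: bne  $r1, $r3, L4  cond=T  regs=(0,1,14,15,1)
  step pc=2: slti  $r3, $r2, 15  regs=(0,1,14,1,1)
  step pc=4: slt  $r3, $r1, $r4  regs=(0,1,14,0,1)
  step pc=5: addi  $r4, $r4, 0  regs=(0,1,14,0,1)
  step pc=6: nor  $r3, $r3, $r2  regs=(0,1,14,65521,1)

6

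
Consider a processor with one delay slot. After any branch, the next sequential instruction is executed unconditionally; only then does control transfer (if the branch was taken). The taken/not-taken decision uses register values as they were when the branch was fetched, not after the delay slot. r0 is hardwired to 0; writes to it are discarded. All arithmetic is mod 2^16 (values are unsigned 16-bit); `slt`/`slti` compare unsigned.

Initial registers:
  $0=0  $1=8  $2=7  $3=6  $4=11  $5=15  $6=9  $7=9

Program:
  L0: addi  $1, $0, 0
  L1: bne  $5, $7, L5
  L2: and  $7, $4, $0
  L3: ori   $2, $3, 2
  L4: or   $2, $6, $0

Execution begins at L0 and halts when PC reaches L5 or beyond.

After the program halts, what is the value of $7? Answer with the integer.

#0 addi  $1, $0, 0 ; 0/0/7/6/11/15/9/9
#1 bne  $5, $7, L5 ; 0/0/7/6/11/15/9/9 ; →target
#2 and  $7, $4, $0 ; 0/0/7/6/11/15/9/0

0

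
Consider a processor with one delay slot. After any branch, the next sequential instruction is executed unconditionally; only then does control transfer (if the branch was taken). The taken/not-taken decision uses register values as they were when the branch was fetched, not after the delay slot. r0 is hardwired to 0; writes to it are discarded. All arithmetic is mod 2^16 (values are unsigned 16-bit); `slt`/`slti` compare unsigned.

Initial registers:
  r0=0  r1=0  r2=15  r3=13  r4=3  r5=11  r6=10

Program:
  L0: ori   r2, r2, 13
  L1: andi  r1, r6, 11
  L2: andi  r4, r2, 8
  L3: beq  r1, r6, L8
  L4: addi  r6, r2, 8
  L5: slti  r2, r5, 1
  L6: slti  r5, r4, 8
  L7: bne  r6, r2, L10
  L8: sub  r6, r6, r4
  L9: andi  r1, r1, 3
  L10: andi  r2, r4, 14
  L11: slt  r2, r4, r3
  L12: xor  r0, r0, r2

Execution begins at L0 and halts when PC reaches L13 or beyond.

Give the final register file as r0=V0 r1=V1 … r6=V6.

r0=0 r1=2 r2=1 r3=13 r4=8 r5=11 r6=15

PC=0  ori   r2, r2, 13       | r0=0 r1=0 r2=15 r3=13 r4=3 r5=11 r6=10
PC=1  andi  r1, r6, 11       | r0=0 r1=10 r2=15 r3=13 r4=3 r5=11 r6=10
PC=2  andi  r4, r2, 8        | r0=0 r1=10 r2=15 r3=13 r4=8 r5=11 r6=10
PC=3  beq  r1, r6, L8        | r0=0 r1=10 r2=15 r3=13 r4=8 r5=11 r6=10  [TAKEN]
PC=4  addi  r6, r2, 8        | r0=0 r1=10 r2=15 r3=13 r4=8 r5=11 r6=23
PC=8  sub  r6, r6, r4        | r0=0 r1=10 r2=15 r3=13 r4=8 r5=11 r6=15
PC=9  andi  r1, r1, 3        | r0=0 r1=2 r2=15 r3=13 r4=8 r5=11 r6=15
PC=10 andi  r2, r4, 14       | r0=0 r1=2 r2=8 r3=13 r4=8 r5=11 r6=15
PC=11 slt  r2, r4, r3        | r0=0 r1=2 r2=1 r3=13 r4=8 r5=11 r6=15
PC=12 xor  r0, r0, r2        | r0=0 r1=2 r2=1 r3=13 r4=8 r5=11 r6=15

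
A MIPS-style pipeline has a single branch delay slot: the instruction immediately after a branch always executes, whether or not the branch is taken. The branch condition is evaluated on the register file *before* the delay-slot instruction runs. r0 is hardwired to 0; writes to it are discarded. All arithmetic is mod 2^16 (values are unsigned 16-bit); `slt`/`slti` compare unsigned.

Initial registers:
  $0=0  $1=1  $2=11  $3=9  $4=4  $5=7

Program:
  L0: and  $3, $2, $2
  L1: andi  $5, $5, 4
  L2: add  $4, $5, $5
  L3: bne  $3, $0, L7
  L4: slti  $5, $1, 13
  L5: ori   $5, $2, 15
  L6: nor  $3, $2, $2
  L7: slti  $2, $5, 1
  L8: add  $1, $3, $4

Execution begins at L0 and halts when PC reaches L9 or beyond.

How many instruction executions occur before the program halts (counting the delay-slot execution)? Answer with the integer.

7

#0 and  $3, $2, $2 ; 0/1/11/11/4/7
#1 andi  $5, $5, 4 ; 0/1/11/11/4/4
#2 add  $4, $5, $5 ; 0/1/11/11/8/4
#3 bne  $3, $0, L7 ; 0/1/11/11/8/4 ; →target
#4 slti  $5, $1, 13 ; 0/1/11/11/8/1
#7 slti  $2, $5, 1 ; 0/1/0/11/8/1
#8 add  $1, $3, $4 ; 0/19/0/11/8/1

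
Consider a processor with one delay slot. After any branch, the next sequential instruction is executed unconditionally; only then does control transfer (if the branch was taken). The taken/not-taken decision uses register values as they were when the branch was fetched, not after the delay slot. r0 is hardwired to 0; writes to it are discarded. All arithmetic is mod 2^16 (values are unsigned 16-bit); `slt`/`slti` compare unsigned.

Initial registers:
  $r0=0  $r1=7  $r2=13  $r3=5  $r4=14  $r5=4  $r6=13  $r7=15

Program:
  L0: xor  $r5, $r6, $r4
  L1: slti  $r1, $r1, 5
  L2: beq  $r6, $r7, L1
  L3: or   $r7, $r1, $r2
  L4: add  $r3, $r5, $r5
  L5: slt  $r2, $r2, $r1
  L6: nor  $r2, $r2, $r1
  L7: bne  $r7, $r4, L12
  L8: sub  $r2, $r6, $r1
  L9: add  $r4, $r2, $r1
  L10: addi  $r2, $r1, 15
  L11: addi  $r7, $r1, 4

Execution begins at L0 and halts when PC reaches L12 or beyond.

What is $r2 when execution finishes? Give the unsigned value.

#0 xor  $r5, $r6, $r4 ; 0/7/13/5/14/3/13/15
#1 slti  $r1, $r1, 5 ; 0/0/13/5/14/3/13/15
#2 beq  $r6, $r7, L1 ; 0/0/13/5/14/3/13/15 ; →fallthru
#3 or   $r7, $r1, $r2 ; 0/0/13/5/14/3/13/13
#4 add  $r3, $r5, $r5 ; 0/0/13/6/14/3/13/13
#5 slt  $r2, $r2, $r1 ; 0/0/0/6/14/3/13/13
#6 nor  $r2, $r2, $r1 ; 0/0/65535/6/14/3/13/13
#7 bne  $r7, $r4, L12 ; 0/0/65535/6/14/3/13/13 ; →target
#8 sub  $r2, $r6, $r1 ; 0/0/13/6/14/3/13/13

13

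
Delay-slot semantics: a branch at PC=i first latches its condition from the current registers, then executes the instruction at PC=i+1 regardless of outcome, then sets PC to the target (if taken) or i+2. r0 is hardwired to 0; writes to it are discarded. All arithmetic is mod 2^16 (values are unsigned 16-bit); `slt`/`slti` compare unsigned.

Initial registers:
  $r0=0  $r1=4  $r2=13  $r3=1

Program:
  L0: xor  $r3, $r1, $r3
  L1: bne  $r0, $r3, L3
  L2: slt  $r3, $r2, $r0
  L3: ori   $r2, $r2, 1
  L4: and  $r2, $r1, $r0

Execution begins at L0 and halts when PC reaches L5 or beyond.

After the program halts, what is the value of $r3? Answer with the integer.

PC=0  xor  $r3, $r1, $r3     | $r0=0 $r1=4 $r2=13 $r3=5
PC=1  bne  $r0, $r3, L3      | $r0=0 $r1=4 $r2=13 $r3=5  [TAKEN]
PC=2  slt  $r3, $r2, $r0     | $r0=0 $r1=4 $r2=13 $r3=0
PC=3  ori   $r2, $r2, 1      | $r0=0 $r1=4 $r2=13 $r3=0
PC=4  and  $r2, $r1, $r0     | $r0=0 $r1=4 $r2=0 $r3=0

0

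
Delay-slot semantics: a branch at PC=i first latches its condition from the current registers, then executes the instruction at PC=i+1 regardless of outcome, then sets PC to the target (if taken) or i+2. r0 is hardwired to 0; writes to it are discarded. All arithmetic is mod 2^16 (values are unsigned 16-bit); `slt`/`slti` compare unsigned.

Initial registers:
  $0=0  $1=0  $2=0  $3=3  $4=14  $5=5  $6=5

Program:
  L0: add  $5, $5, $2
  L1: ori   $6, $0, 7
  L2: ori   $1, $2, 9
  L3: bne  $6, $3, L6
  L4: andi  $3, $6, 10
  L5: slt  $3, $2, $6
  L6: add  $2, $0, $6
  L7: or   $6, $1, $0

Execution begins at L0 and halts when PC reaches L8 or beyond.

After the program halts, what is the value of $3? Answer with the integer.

#0 add  $5, $5, $2 ; 0/0/0/3/14/5/5
#1 ori   $6, $0, 7 ; 0/0/0/3/14/5/7
#2 ori   $1, $2, 9 ; 0/9/0/3/14/5/7
#3 bne  $6, $3, L6 ; 0/9/0/3/14/5/7 ; →target
#4 andi  $3, $6, 10 ; 0/9/0/2/14/5/7
#6 add  $2, $0, $6 ; 0/9/7/2/14/5/7
#7 or   $6, $1, $0 ; 0/9/7/2/14/5/9

2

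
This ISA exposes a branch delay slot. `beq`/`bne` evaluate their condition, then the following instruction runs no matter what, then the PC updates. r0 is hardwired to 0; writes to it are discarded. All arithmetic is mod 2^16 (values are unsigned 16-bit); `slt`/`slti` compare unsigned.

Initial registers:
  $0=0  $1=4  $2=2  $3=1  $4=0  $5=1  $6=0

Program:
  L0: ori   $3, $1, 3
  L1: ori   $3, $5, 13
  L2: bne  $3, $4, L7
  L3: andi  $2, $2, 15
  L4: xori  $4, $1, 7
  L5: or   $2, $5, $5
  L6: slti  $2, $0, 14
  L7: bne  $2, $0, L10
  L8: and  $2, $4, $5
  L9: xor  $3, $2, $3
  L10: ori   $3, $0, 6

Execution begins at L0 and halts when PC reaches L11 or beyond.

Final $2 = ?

0

PC=0  ori   $3, $1, 3        | $0=0 $1=4 $2=2 $3=7 $4=0 $5=1 $6=0
PC=1  ori   $3, $5, 13       | $0=0 $1=4 $2=2 $3=13 $4=0 $5=1 $6=0
PC=2  bne  $3, $4, L7        | $0=0 $1=4 $2=2 $3=13 $4=0 $5=1 $6=0  [TAKEN]
PC=3  andi  $2, $2, 15       | $0=0 $1=4 $2=2 $3=13 $4=0 $5=1 $6=0
PC=7  bne  $2, $0, L10       | $0=0 $1=4 $2=2 $3=13 $4=0 $5=1 $6=0  [TAKEN]
PC=8  and  $2, $4, $5        | $0=0 $1=4 $2=0 $3=13 $4=0 $5=1 $6=0
PC=10 ori   $3, $0, 6        | $0=0 $1=4 $2=0 $3=6 $4=0 $5=1 $6=0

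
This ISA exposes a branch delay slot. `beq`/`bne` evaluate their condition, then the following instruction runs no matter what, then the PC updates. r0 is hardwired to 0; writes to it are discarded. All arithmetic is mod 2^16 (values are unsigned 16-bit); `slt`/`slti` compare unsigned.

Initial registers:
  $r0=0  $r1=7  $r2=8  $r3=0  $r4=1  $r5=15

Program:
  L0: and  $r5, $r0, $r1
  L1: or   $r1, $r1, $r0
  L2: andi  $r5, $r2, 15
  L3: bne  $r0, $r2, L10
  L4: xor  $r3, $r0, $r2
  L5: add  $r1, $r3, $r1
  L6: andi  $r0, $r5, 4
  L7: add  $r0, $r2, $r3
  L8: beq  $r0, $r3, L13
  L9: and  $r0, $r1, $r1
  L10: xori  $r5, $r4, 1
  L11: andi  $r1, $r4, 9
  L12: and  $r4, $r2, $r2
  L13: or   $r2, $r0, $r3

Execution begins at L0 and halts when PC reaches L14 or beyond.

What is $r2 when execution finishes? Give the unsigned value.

PC=0  and  $r5, $r0, $r1     | $r0=0 $r1=7 $r2=8 $r3=0 $r4=1 $r5=0
PC=1  or   $r1, $r1, $r0     | $r0=0 $r1=7 $r2=8 $r3=0 $r4=1 $r5=0
PC=2  andi  $r5, $r2, 15     | $r0=0 $r1=7 $r2=8 $r3=0 $r4=1 $r5=8
PC=3  bne  $r0, $r2, L10     | $r0=0 $r1=7 $r2=8 $r3=0 $r4=1 $r5=8  [TAKEN]
PC=4  xor  $r3, $r0, $r2     | $r0=0 $r1=7 $r2=8 $r3=8 $r4=1 $r5=8
PC=10 xori  $r5, $r4, 1      | $r0=0 $r1=7 $r2=8 $r3=8 $r4=1 $r5=0
PC=11 andi  $r1, $r4, 9      | $r0=0 $r1=1 $r2=8 $r3=8 $r4=1 $r5=0
PC=12 and  $r4, $r2, $r2     | $r0=0 $r1=1 $r2=8 $r3=8 $r4=8 $r5=0
PC=13 or   $r2, $r0, $r3     | $r0=0 $r1=1 $r2=8 $r3=8 $r4=8 $r5=0

8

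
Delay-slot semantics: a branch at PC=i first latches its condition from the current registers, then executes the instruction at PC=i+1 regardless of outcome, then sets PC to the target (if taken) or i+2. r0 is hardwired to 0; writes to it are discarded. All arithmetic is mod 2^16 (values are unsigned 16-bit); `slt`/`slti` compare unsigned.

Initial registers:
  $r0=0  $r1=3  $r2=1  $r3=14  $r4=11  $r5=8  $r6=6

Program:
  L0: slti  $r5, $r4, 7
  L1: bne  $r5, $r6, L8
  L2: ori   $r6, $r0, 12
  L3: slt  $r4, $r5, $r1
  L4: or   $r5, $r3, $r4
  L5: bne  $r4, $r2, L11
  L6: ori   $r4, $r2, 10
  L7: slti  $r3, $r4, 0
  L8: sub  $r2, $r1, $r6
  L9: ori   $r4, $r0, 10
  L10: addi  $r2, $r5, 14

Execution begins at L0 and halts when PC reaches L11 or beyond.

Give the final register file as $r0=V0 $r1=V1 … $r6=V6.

$r0=0 $r1=3 $r2=14 $r3=14 $r4=10 $r5=0 $r6=12

#0 slti  $r5, $r4, 7 ; 0/3/1/14/11/0/6
#1 bne  $r5, $r6, L8 ; 0/3/1/14/11/0/6 ; →target
#2 ori   $r6, $r0, 12 ; 0/3/1/14/11/0/12
#8 sub  $r2, $r1, $r6 ; 0/3/65527/14/11/0/12
#9 ori   $r4, $r0, 10 ; 0/3/65527/14/10/0/12
#10 addi  $r2, $r5, 14 ; 0/3/14/14/10/0/12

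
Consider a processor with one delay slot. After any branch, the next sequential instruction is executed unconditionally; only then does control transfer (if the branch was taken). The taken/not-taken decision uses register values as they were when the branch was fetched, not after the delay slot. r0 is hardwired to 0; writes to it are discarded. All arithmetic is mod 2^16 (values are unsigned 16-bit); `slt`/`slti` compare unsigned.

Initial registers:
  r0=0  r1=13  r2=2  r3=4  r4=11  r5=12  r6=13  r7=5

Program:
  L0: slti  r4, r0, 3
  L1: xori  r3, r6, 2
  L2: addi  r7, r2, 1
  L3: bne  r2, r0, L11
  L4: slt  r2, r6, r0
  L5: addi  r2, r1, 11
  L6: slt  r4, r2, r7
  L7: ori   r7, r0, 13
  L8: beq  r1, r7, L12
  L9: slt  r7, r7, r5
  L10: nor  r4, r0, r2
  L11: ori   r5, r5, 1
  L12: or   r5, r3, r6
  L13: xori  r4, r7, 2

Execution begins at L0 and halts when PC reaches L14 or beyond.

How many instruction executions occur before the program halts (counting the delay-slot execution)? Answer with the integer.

PC=0  slti  r4, r0, 3        | r0=0 r1=13 r2=2 r3=4 r4=1 r5=12 r6=13 r7=5
PC=1  xori  r3, r6, 2        | r0=0 r1=13 r2=2 r3=15 r4=1 r5=12 r6=13 r7=5
PC=2  addi  r7, r2, 1        | r0=0 r1=13 r2=2 r3=15 r4=1 r5=12 r6=13 r7=3
PC=3  bne  r2, r0, L11       | r0=0 r1=13 r2=2 r3=15 r4=1 r5=12 r6=13 r7=3  [TAKEN]
PC=4  slt  r2, r6, r0        | r0=0 r1=13 r2=0 r3=15 r4=1 r5=12 r6=13 r7=3
PC=11 ori   r5, r5, 1        | r0=0 r1=13 r2=0 r3=15 r4=1 r5=13 r6=13 r7=3
PC=12 or   r5, r3, r6        | r0=0 r1=13 r2=0 r3=15 r4=1 r5=15 r6=13 r7=3
PC=13 xori  r4, r7, 2        | r0=0 r1=13 r2=0 r3=15 r4=1 r5=15 r6=13 r7=3

8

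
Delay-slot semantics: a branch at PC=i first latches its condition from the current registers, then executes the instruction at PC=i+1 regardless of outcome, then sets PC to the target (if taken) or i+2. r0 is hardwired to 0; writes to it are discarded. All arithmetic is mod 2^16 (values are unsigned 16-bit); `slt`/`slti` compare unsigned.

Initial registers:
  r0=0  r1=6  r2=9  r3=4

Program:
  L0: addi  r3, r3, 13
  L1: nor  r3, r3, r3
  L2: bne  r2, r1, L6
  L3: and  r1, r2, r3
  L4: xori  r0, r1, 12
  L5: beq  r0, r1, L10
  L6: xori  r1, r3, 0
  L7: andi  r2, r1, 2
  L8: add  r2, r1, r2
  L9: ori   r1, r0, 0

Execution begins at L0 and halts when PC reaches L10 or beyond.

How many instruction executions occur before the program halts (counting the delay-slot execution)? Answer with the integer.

#0 addi  r3, r3, 13 ; 0/6/9/17
#1 nor  r3, r3, r3 ; 0/6/9/65518
#2 bne  r2, r1, L6 ; 0/6/9/65518 ; →target
#3 and  r1, r2, r3 ; 0/8/9/65518
#6 xori  r1, r3, 0 ; 0/65518/9/65518
#7 andi  r2, r1, 2 ; 0/65518/2/65518
#8 add  r2, r1, r2 ; 0/65518/65520/65518
#9 ori   r1, r0, 0 ; 0/0/65520/65518

8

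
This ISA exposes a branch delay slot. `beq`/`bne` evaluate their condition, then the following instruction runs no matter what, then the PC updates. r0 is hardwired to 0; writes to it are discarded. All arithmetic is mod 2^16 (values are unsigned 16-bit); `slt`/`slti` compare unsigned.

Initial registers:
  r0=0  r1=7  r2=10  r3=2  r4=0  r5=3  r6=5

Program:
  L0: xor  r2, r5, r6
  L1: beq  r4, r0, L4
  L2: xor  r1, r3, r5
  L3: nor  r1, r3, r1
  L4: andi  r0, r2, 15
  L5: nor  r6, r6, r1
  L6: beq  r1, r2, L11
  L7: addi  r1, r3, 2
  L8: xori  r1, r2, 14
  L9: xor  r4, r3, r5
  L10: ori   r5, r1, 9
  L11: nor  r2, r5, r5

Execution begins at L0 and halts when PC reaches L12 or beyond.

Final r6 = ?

65530

  step pc=0: xor  r2, r5, r6  regs=(0,7,6,2,0,3,5)
  step pc=1: beq  r4, r0, L4  cond=T  regs=(0,7,6,2,0,3,5)
  step pc=2: xor  r1, r3, r5  regs=(0,1,6,2,0,3,5)
  step pc=4: andi  r0, r2, 15  regs=(0,1,6,2,0,3,5)
  step pc=5: nor  r6, r6, r1  regs=(0,1,6,2,0,3,65530)
  step pc=6: beq  r1, r2, L11  cond=F  regs=(0,1,6,2,0,3,65530)
  step pc=7: addi  r1, r3, 2  regs=(0,4,6,2,0,3,65530)
  step pc=8: xori  r1, r2, 14  regs=(0,8,6,2,0,3,65530)
  step pc=9: xor  r4, r3, r5  regs=(0,8,6,2,1,3,65530)
  step pc=10: ori   r5, r1, 9  regs=(0,8,6,2,1,9,65530)
  step pc=11: nor  r2, r5, r5  regs=(0,8,65526,2,1,9,65530)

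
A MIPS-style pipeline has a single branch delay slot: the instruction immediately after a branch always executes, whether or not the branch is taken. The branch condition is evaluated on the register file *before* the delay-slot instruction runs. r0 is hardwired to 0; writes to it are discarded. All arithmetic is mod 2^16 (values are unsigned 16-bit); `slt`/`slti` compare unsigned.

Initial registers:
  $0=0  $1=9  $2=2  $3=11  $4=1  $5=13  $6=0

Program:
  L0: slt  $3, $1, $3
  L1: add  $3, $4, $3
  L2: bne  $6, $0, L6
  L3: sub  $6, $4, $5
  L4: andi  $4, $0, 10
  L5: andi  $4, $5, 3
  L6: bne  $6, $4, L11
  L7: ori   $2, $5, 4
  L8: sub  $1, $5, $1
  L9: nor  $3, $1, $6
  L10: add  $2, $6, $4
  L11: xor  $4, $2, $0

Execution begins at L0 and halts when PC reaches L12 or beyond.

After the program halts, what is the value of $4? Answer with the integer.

#0 slt  $3, $1, $3 ; 0/9/2/1/1/13/0
#1 add  $3, $4, $3 ; 0/9/2/2/1/13/0
#2 bne  $6, $0, L6 ; 0/9/2/2/1/13/0 ; →fallthru
#3 sub  $6, $4, $5 ; 0/9/2/2/1/13/65524
#4 andi  $4, $0, 10 ; 0/9/2/2/0/13/65524
#5 andi  $4, $5, 3 ; 0/9/2/2/1/13/65524
#6 bne  $6, $4, L11 ; 0/9/2/2/1/13/65524 ; →target
#7 ori   $2, $5, 4 ; 0/9/13/2/1/13/65524
#11 xor  $4, $2, $0 ; 0/9/13/2/13/13/65524

13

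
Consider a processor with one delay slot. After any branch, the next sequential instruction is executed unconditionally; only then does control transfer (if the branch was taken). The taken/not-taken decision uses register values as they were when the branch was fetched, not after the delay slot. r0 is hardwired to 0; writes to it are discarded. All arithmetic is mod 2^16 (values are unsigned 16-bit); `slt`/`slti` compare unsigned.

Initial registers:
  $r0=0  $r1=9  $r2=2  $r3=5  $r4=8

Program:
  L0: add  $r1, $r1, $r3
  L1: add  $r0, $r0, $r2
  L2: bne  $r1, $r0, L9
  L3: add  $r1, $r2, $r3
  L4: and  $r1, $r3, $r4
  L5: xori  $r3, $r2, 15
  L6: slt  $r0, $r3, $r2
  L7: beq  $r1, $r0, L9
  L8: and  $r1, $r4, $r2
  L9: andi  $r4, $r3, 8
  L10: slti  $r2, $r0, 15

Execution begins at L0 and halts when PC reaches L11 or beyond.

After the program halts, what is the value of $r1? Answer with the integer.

7

[0] add  $r1, $r1, $r3  →  {$r0:0, $r1:14, $r2:2, $r3:5, $r4:8}
[1] add  $r0, $r0, $r2  →  {$r0:0, $r1:14, $r2:2, $r3:5, $r4:8}
[2] bne  $r1, $r0, L9  →  {$r0:0, $r1:14, $r2:2, $r3:5, $r4:8}  ⟨branch taken⟩
[3] add  $r1, $r2, $r3  →  {$r0:0, $r1:7, $r2:2, $r3:5, $r4:8}
[9] andi  $r4, $r3, 8  →  {$r0:0, $r1:7, $r2:2, $r3:5, $r4:0}
[10] slti  $r2, $r0, 15  →  {$r0:0, $r1:7, $r2:1, $r3:5, $r4:0}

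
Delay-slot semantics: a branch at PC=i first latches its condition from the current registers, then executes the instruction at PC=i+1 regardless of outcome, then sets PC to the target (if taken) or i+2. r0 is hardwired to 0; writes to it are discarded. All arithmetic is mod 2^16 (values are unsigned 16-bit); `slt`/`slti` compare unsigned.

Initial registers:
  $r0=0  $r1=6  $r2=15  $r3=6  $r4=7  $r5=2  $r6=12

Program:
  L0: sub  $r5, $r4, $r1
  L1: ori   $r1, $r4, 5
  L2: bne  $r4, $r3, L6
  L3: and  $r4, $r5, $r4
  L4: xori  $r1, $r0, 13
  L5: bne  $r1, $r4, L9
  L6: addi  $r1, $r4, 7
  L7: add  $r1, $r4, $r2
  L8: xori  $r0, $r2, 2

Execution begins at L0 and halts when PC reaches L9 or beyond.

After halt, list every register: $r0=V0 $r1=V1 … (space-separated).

PC=0  sub  $r5, $r4, $r1     | $r0=0 $r1=6 $r2=15 $r3=6 $r4=7 $r5=1 $r6=12
PC=1  ori   $r1, $r4, 5      | $r0=0 $r1=7 $r2=15 $r3=6 $r4=7 $r5=1 $r6=12
PC=2  bne  $r4, $r3, L6      | $r0=0 $r1=7 $r2=15 $r3=6 $r4=7 $r5=1 $r6=12  [TAKEN]
PC=3  and  $r4, $r5, $r4     | $r0=0 $r1=7 $r2=15 $r3=6 $r4=1 $r5=1 $r6=12
PC=6  addi  $r1, $r4, 7      | $r0=0 $r1=8 $r2=15 $r3=6 $r4=1 $r5=1 $r6=12
PC=7  add  $r1, $r4, $r2     | $r0=0 $r1=16 $r2=15 $r3=6 $r4=1 $r5=1 $r6=12
PC=8  xori  $r0, $r2, 2      | $r0=0 $r1=16 $r2=15 $r3=6 $r4=1 $r5=1 $r6=12

$r0=0 $r1=16 $r2=15 $r3=6 $r4=1 $r5=1 $r6=12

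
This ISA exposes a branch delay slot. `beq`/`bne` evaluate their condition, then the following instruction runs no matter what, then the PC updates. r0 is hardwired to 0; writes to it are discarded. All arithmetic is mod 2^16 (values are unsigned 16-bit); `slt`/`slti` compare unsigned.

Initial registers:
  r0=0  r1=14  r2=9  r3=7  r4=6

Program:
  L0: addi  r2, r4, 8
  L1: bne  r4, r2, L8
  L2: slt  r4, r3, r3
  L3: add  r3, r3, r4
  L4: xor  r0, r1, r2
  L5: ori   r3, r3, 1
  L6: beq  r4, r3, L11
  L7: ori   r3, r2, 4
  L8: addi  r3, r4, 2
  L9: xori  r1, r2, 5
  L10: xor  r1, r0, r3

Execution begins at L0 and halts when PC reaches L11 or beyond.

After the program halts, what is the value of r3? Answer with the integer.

  step pc=0: addi  r2, r4, 8  regs=(0,14,14,7,6)
  step pc=1: bne  r4, r2, L8  cond=T  regs=(0,14,14,7,6)
  step pc=2: slt  r4, r3, r3  regs=(0,14,14,7,0)
  step pc=8: addi  r3, r4, 2  regs=(0,14,14,2,0)
  step pc=9: xori  r1, r2, 5  regs=(0,11,14,2,0)
  step pc=10: xor  r1, r0, r3  regs=(0,2,14,2,0)

2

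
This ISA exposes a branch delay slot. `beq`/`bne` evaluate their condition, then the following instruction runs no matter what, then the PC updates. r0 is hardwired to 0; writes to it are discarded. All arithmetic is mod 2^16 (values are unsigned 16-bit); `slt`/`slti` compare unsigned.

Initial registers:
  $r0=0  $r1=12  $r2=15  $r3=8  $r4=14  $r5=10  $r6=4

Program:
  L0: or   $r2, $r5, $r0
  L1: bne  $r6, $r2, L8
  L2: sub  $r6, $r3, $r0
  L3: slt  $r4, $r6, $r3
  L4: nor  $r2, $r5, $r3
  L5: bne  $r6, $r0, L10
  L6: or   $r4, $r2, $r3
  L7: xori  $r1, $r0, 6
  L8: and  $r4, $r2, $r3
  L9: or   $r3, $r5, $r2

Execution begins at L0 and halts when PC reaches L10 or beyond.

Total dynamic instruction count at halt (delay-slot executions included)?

5

  step pc=0: or   $r2, $r5, $r0  regs=(0,12,10,8,14,10,4)
  step pc=1: bne  $r6, $r2, L8  cond=T  regs=(0,12,10,8,14,10,4)
  step pc=2: sub  $r6, $r3, $r0  regs=(0,12,10,8,14,10,8)
  step pc=8: and  $r4, $r2, $r3  regs=(0,12,10,8,8,10,8)
  step pc=9: or   $r3, $r5, $r2  regs=(0,12,10,10,8,10,8)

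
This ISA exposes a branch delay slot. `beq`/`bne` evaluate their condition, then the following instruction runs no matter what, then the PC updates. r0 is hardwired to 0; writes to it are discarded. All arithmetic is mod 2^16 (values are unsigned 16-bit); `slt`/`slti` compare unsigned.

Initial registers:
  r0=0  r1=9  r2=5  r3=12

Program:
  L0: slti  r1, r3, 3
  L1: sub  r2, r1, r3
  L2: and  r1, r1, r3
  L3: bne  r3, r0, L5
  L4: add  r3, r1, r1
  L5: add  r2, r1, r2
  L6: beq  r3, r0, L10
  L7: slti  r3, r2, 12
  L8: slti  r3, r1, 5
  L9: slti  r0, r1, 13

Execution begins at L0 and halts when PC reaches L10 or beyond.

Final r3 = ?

[0] slti  r1, r3, 3  →  {r0:0, r1:0, r2:5, r3:12}
[1] sub  r2, r1, r3  →  {r0:0, r1:0, r2:65524, r3:12}
[2] and  r1, r1, r3  →  {r0:0, r1:0, r2:65524, r3:12}
[3] bne  r3, r0, L5  →  {r0:0, r1:0, r2:65524, r3:12}  ⟨branch taken⟩
[4] add  r3, r1, r1  →  {r0:0, r1:0, r2:65524, r3:0}
[5] add  r2, r1, r2  →  {r0:0, r1:0, r2:65524, r3:0}
[6] beq  r3, r0, L10  →  {r0:0, r1:0, r2:65524, r3:0}  ⟨branch taken⟩
[7] slti  r3, r2, 12  →  {r0:0, r1:0, r2:65524, r3:0}

0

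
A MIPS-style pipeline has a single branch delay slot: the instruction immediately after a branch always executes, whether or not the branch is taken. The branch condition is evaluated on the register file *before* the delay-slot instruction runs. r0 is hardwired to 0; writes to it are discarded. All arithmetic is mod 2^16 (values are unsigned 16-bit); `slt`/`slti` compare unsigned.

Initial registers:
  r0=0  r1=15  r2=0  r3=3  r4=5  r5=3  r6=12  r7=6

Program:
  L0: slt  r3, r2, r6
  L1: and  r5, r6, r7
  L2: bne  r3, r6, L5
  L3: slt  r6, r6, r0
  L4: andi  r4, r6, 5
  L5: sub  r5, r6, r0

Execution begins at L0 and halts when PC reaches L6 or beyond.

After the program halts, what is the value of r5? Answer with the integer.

  step pc=0: slt  r3, r2, r6  regs=(0,15,0,1,5,3,12,6)
  step pc=1: and  r5, r6, r7  regs=(0,15,0,1,5,4,12,6)
  step pc=2: bne  r3, r6, L5  cond=T  regs=(0,15,0,1,5,4,12,6)
  step pc=3: slt  r6, r6, r0  regs=(0,15,0,1,5,4,0,6)
  step pc=5: sub  r5, r6, r0  regs=(0,15,0,1,5,0,0,6)

0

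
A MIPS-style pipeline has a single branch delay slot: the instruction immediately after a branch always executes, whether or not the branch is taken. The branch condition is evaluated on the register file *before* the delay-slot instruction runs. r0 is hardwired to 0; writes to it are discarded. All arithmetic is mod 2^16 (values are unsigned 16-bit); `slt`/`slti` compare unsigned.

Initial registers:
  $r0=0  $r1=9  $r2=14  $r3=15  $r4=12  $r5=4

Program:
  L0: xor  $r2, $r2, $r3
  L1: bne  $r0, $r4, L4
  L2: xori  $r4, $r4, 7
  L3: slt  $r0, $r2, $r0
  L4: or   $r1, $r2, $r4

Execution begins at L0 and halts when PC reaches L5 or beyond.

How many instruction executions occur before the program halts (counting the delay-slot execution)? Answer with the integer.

PC=0  xor  $r2, $r2, $r3     | $r0=0 $r1=9 $r2=1 $r3=15 $r4=12 $r5=4
PC=1  bne  $r0, $r4, L4      | $r0=0 $r1=9 $r2=1 $r3=15 $r4=12 $r5=4  [TAKEN]
PC=2  xori  $r4, $r4, 7      | $r0=0 $r1=9 $r2=1 $r3=15 $r4=11 $r5=4
PC=4  or   $r1, $r2, $r4     | $r0=0 $r1=11 $r2=1 $r3=15 $r4=11 $r5=4

4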